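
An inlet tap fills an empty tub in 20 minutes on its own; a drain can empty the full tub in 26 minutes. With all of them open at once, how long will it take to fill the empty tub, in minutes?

Net rate = 1/20 − 1/26 = (13 − 10)/260 = 3/260 per minute.
Filling time = 1 ÷ (3/260) = 260/3 minutes.

260/3 minutes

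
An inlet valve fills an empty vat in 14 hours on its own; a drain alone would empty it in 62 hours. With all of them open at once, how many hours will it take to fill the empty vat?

217/12 hours

Net rate = 1/14 − 1/62 = (31 − 7)/434 = 24/434 = 12/217 per hour.
Filling time = 1 ÷ (12/217) = 217/12 hours.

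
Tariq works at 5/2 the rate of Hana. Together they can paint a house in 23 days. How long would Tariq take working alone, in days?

161/5 days

Let Hana's rate be r; then Tariq's rate is (5/2)r, so together (5/2 + 1)r = (7/2)r = 1/23.
Thus r = 2/161 per day.
Hana alone: 161/2 days; Tariq alone: 161/5 days.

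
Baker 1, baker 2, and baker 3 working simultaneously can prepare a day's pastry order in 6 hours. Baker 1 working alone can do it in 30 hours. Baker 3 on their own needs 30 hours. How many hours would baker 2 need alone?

Combined rate is 1/6 per hour.
Known contribution: 1/30 + 1/30 = (1 + 1)/30 = 2/30 = 1/15 per hour.
So baker 2's rate is 1/6 − 1/15 = 1/10, meaning 10 hours alone.

10 hours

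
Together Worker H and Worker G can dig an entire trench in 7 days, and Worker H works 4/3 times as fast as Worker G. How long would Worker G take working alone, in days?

49/3 days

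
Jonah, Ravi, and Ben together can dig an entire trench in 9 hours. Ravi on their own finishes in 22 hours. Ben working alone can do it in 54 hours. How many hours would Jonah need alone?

297/14 hours

Combined rate is 1/9 per hour.
Known contribution: 1/22 + 1/54 = (27 + 11)/594 = 38/594 = 19/297 per hour.
So Jonah's rate is 1/9 − 19/297 = 14/297, meaning 297/14 hours alone.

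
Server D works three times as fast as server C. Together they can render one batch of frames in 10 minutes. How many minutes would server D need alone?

40/3 minutes

Let server C's rate be r; then server D's rate is 3r, so together (3 + 1)r = 4r = 1/10.
Thus r = 1/40 per minute.
Server C alone: 40 minutes; server D alone: 40/3 minutes.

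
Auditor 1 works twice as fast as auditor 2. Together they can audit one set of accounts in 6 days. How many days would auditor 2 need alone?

Let auditor 2's rate be r; then auditor 1's rate is 2r, so together (2 + 1)r = 3r = 1/6.
Thus r = 1/18 per day.
Auditor 2 alone: 18 days; auditor 1 alone: 9 days.

18 days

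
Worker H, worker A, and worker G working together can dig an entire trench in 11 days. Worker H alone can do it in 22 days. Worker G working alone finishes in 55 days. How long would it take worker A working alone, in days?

Combined rate is 1/11 per day.
Known contribution: 1/22 + 1/55 = (5 + 2)/110 = 7/110 per day.
So worker A's rate is 1/11 − 7/110 = 3/110, meaning 110/3 days alone.

110/3 days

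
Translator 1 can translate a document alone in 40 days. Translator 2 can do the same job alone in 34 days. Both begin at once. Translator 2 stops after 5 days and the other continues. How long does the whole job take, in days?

580/17 days

In the first 5 days the combined rate is 37/680, so 37/136 of the job is done, leaving 99/136.
After translator 2 leaves the rate is 1/40 per day; the remaining 99/136 takes 495/17 days.
Total = 5 + 495/17 = 580/17 days.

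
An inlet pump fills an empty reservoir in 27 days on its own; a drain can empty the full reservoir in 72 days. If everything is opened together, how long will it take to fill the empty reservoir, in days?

216/5 days

Net rate = 1/27 − 1/72 = (8 − 3)/216 = 5/216 per day.
Filling time = 1 ÷ (5/216) = 216/5 days.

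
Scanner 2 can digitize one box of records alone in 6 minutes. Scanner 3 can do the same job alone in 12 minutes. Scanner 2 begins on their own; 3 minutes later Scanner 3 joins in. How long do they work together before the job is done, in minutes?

2 minutes

In the first 3 minutes Scanner 2 alone does 3/6 = 1/2 of the job, leaving 1/2.
Once everyone is working, combined rate: 1/6 + 1/12 = (2 + 1)/12 = 3/12 = 1/4 per minute.
Remaining 1/2 at 1/4 per minute takes 2 minutes.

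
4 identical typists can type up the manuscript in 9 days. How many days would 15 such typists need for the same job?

12/5 days

Total work is 4·9 = 36 typist-days.
With 15 typists: 36/15 = 12/5 days.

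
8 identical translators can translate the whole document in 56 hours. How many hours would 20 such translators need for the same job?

Total work is 8·56 = 448 translator-hours.
With 20 translators: 448/20 = 112/5 hours.

112/5 hours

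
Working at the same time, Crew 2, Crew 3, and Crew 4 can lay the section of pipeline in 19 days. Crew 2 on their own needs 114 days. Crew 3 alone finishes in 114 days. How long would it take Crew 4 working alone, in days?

57/2 days

Combined rate is 1/19 per day.
Known contribution: 1/114 + 1/114 = (1 + 1)/114 = 2/114 = 1/57 per day.
So Crew 4's rate is 1/19 − 1/57 = 2/57, meaning 57/2 days alone.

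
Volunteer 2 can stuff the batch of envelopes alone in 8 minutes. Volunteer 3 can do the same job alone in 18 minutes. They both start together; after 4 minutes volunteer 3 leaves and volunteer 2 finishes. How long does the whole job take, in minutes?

56/9 minutes

In the first 4 minutes the combined rate is 13/72, so 13/18 of the job is done, leaving 5/18.
After volunteer 3 leaves the rate is 1/8 per minute; the remaining 5/18 takes 20/9 minutes.
Total = 4 + 20/9 = 56/9 minutes.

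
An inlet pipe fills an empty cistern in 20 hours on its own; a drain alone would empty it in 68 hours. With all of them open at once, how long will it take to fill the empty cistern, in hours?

Net rate = 1/20 − 1/68 = (17 − 5)/340 = 12/340 = 3/85 per hour.
Filling time = 1 ÷ (3/85) = 85/3 hours.

85/3 hours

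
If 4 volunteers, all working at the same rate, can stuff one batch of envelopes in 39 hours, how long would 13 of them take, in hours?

12 hours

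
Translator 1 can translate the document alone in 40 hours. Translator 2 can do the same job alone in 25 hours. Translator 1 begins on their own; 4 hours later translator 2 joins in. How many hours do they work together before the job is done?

180/13 hours

In the first 4 hours translator 1 alone does 4/40 = 1/10 of the job, leaving 9/10.
Once everyone is working, combined rate: 1/40 + 1/25 = (5 + 8)/200 = 13/200 per hour.
Remaining 9/10 at 13/200 per hour takes 180/13 hours.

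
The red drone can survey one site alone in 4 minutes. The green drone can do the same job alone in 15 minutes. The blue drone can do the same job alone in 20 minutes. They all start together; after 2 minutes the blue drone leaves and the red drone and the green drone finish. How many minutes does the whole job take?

54/19 minutes

In the first 2 minutes the combined rate is 11/30, so 11/15 of the job is done, leaving 4/15.
After the blue drone leaves the rate is 19/60 per minute; the remaining 4/15 takes 16/19 minutes.
Total = 2 + 16/19 = 54/19 minutes.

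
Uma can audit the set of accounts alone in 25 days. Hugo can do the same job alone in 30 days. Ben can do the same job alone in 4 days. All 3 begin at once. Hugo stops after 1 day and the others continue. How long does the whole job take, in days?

In the first 1 day the combined rate is 97/300, so 97/300 of the job is done, leaving 203/300.
After Hugo leaves the rate is 29/100 per day; the remaining 203/300 takes 7/3 days.
Total = 1 + 7/3 = 10/3 days.

10/3 days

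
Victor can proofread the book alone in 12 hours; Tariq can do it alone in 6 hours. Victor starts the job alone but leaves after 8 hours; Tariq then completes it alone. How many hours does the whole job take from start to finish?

10 hours

In 8 hours Victor does 8/12 = 2/3 of the job, leaving 1/3.
Tariq works at 1/6 per hour, so finishing takes 1/3 ÷ 1/6 = 2 hours.
Total time = 8 + 2 = 10 hours.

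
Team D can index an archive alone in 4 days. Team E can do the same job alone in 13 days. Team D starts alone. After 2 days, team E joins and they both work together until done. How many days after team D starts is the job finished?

60/17 days

In the first 2 days team D alone does 2/4 = 1/2 of the job, leaving 1/2.
Once everyone is working, combined rate: 1/4 + 1/13 = (13 + 4)/52 = 17/52 per day.
Remaining 1/2 at 17/52 per day takes 26/17 days.
Total from the start = 2 + 26/17 = 60/17 days.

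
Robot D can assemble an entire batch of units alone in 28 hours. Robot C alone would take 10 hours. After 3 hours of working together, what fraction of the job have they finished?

Combined rate: 1/28 + 1/10 = (5 + 14)/140 = 19/140 per hour.
In 3 hours they complete 3·19/140 = 57/140 of the job.

57/140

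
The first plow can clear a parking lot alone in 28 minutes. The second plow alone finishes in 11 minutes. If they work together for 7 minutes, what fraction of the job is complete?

Combined rate: 1/28 + 1/11 = (11 + 28)/308 = 39/308 per minute.
In 7 minutes they complete 7·39/308 = 39/44 of the job.

39/44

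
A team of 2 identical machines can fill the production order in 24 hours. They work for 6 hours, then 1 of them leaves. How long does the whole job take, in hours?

One machine does 1/48 of the job per hour.
After 6 hours with 2 machines, 1/4 is done (3/4 left).
With 1 machine the rate is 1/48, so the rest takes 3/4 ÷ 1/48 = 36 hours.
Total = 6 + 36 = 42 hours.

42 hours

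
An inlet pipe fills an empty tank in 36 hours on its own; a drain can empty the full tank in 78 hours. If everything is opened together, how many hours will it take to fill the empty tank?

Net rate = 1/36 − 1/78 = (13 − 6)/468 = 7/468 per hour.
Filling time = 1 ÷ (7/468) = 468/7 hours.

468/7 hours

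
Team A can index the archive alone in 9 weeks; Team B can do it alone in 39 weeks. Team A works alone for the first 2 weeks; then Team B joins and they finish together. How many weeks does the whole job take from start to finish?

In 2 weeks Team A does 2/9 of the job, leaving 7/9.
Team A and Team B together work at 16/117 per week, so finishing takes 7/9 ÷ 16/117 = 91/16 weeks.
Total time = 2 + 91/16 = 123/16 weeks.

123/16 weeks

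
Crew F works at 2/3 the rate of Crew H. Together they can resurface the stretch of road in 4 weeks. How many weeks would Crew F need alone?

Let Crew H's rate be r; then Crew F's rate is (2/3)r, so together (2/3 + 1)r = (5/3)r = 1/4.
Thus r = 3/20 per week.
Crew H alone: 20/3 weeks; Crew F alone: 10 weeks.

10 weeks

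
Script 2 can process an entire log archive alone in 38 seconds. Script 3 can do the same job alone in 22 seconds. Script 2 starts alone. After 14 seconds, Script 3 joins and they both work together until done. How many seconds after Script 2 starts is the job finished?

114/5 seconds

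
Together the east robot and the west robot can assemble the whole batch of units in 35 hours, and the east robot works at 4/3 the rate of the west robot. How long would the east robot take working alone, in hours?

Let the west robot's rate be r; then the east robot's rate is (4/3)r, so together (4/3 + 1)r = (7/3)r = 1/35.
Thus r = 3/245 per hour.
The west robot alone: 245/3 hours; the east robot alone: 245/4 hours.

245/4 hours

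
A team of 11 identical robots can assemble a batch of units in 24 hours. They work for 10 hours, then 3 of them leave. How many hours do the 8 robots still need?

77/4 hours

One robot does 1/264 of the job per hour.
After 10 hours with 11 robots, 5/12 is done (7/12 left).
With 8 robots the rate is 8/264 = 1/33, so the rest takes 7/12 ÷ 1/33 = 77/4 hours.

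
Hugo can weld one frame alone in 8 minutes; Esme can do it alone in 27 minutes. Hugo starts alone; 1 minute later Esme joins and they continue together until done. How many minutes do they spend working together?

In 1 minute Hugo does 1/8 of the job, leaving 7/8.
Hugo and Esme together work at 35/216 per minute, so finishing takes 7/8 ÷ 35/216 = 27/5 minutes.

27/5 minutes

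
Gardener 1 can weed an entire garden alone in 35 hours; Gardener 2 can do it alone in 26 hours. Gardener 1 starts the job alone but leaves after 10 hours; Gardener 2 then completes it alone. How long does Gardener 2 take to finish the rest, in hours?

130/7 hours

In 10 hours Gardener 1 does 10/35 = 2/7 of the job, leaving 5/7.
Gardener 2 works at 1/26 per hour, so finishing takes 5/7 ÷ 1/26 = 130/7 hours.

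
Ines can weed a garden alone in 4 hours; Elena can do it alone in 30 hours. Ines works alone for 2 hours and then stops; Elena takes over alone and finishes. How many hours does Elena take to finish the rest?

15 hours

In 2 hours Ines does 2/4 = 1/2 of the job, leaving 1/2.
Elena works at 1/30 per hour, so finishing takes 1/2 ÷ 1/30 = 15 hours.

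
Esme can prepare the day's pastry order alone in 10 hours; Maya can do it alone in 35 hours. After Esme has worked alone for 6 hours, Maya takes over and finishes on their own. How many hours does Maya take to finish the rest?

14 hours

In 6 hours Esme does 6/10 = 3/5 of the job, leaving 2/5.
Maya works at 1/35 per hour, so finishing takes 2/5 ÷ 1/35 = 14 hours.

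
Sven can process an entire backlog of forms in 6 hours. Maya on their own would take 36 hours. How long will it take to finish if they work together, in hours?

With two workers the combined time is the product over the sum: 6·36/(6+36) = 216/42 = 36/7 hours.

36/7 hours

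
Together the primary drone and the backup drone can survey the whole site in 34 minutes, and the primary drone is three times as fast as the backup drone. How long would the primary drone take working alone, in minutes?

Let the backup drone's rate be r; then the primary drone's rate is 3r, so together (3 + 1)r = 4r = 1/34.
Thus r = 1/136 per minute.
The backup drone alone: 136 minutes; the primary drone alone: 136/3 minutes.

136/3 minutes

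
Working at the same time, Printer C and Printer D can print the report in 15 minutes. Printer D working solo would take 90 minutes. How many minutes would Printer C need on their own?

18 minutes

Combined rate is 1/15 per minute.
Known contribution: 1/90 per minute.
So Printer C's rate is 1/15 − 1/90 = 1/18, meaning 18 minutes alone.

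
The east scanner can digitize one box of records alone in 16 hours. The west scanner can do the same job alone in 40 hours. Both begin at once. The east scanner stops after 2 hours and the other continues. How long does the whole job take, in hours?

In the first 2 hours the combined rate is 7/80, so 7/40 of the job is done, leaving 33/40.
After the east scanner leaves the rate is 1/40 per hour; the remaining 33/40 takes 33 hours.
Total = 2 + 33 = 35 hours.

35 hours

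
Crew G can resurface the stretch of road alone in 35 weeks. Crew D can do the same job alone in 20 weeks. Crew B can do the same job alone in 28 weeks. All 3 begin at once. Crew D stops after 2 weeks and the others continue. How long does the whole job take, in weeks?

14 weeks

In the first 2 weeks the combined rate is 4/35, so 8/35 of the job is done, leaving 27/35.
After crew D leaves the rate is 9/140 per week; the remaining 27/35 takes 12 weeks.
Total = 2 + 12 = 14 weeks.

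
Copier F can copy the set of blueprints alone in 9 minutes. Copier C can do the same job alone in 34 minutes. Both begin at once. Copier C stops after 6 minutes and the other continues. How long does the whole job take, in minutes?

126/17 minutes

In the first 6 minutes the combined rate is 43/306, so 43/51 of the job is done, leaving 8/51.
After Copier C leaves the rate is 1/9 per minute; the remaining 8/51 takes 24/17 minutes.
Total = 6 + 24/17 = 126/17 minutes.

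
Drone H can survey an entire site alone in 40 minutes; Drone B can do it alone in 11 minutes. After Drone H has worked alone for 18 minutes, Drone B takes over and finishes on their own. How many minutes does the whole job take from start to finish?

481/20 minutes

In 18 minutes Drone H does 18/40 = 9/20 of the job, leaving 11/20.
Drone B works at 1/11 per minute, so finishing takes 11/20 ÷ 1/11 = 121/20 minutes.
Total time = 18 + 121/20 = 481/20 minutes.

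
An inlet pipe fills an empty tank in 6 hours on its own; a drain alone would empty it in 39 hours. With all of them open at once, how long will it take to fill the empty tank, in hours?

78/11 hours

Net rate = 1/6 − 1/39 = (13 − 2)/78 = 11/78 per hour.
Filling time = 1 ÷ (11/78) = 78/11 hours.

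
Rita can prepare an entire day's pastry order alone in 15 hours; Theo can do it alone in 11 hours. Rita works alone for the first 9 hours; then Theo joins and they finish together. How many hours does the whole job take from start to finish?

150/13 hours

In 9 hours Rita does 9/15 = 3/5 of the job, leaving 2/5.
Rita and Theo together work at 26/165 per hour, so finishing takes 2/5 ÷ 26/165 = 33/13 hours.
Total time = 9 + 33/13 = 150/13 hours.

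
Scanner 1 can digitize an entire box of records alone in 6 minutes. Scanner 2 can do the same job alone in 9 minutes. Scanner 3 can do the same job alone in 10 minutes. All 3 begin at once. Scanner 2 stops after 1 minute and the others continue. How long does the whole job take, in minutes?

10/3 minutes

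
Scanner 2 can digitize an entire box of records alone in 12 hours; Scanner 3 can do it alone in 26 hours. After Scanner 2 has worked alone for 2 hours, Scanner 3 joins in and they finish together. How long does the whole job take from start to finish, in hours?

In 2 hours Scanner 2 does 2/12 = 1/6 of the job, leaving 5/6.
Scanner 2 and Scanner 3 together work at 19/156 per hour, so finishing takes 5/6 ÷ 19/156 = 130/19 hours.
Total time = 2 + 130/19 = 168/19 hours.

168/19 hours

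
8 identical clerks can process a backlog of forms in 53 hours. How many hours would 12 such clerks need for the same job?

Total work is 8·53 = 424 clerk-hours.
With 12 clerks: 424/12 = 106/3 hours.

106/3 hours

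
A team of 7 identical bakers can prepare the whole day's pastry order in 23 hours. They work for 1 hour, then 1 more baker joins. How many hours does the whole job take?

81/4 hours

One baker does 1/161 of the job per hour.
After 1 hour with 7 bakers, 1/23 is done (22/23 left).
With 8 bakers the rate is 8/161, so the rest takes 22/23 ÷ 8/161 = 77/4 hours.
Total = 1 + 77/4 = 81/4 hours.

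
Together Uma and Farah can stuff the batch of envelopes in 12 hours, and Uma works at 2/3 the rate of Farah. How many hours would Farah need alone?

20 hours

Let Farah's rate be r; then Uma's rate is (2/3)r, so together (2/3 + 1)r = (5/3)r = 1/12.
Thus r = 1/20 per hour.
Farah alone: 20 hours; Uma alone: 30 hours.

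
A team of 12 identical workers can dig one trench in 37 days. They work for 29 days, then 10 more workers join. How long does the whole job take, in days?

367/11 days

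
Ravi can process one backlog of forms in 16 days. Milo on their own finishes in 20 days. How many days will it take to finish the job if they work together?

Combined rate: 1/16 + 1/20 = (5 + 4)/80 = 9/80 per day.
Time = 1 ÷ (9/80) = 80/9 days.

80/9 days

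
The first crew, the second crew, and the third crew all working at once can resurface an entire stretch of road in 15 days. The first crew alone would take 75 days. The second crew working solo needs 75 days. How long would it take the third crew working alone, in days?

25 days

Combined rate is 1/15 per day.
Known contribution: 1/75 + 1/75 = (1 + 1)/75 = 2/75 per day.
So the third crew's rate is 1/15 − 2/75 = 1/25, meaning 25 days alone.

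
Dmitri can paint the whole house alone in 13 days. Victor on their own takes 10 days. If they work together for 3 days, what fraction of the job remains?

Combined rate: 1/13 + 1/10 = (10 + 13)/130 = 23/130 per day.
In 3 days they complete 3·23/130 = 69/130 of the job.
So 61/130 remains.

61/130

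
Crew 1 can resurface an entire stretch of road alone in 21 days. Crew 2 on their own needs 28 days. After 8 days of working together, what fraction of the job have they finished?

Combined rate: 1/21 + 1/28 = (4 + 3)/84 = 7/84 = 1/12 per day.
In 8 days they complete 8·1/12 = 2/3 of the job.

2/3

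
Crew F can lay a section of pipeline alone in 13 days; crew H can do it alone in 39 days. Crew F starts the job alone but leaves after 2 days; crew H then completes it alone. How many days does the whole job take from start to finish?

In 2 days crew F does 2/13 of the job, leaving 11/13.
Crew H works at 1/39 per day, so finishing takes 11/13 ÷ 1/39 = 33 days.
Total time = 2 + 33 = 35 days.

35 days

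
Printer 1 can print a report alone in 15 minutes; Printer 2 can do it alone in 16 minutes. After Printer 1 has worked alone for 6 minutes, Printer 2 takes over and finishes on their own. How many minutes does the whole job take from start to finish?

78/5 minutes

In 6 minutes Printer 1 does 6/15 = 2/5 of the job, leaving 3/5.
Printer 2 works at 1/16 per minute, so finishing takes 3/5 ÷ 1/16 = 48/5 minutes.
Total time = 6 + 48/5 = 78/5 minutes.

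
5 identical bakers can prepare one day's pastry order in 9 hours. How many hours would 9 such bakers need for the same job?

5 hours

Total work is 5·9 = 45 baker-hours.
With 9 bakers: 45/9 = 5 hours.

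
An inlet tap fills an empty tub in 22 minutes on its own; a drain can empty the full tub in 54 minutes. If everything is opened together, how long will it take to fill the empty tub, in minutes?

Net rate = 1/22 − 1/54 = (27 − 11)/594 = 16/594 = 8/297 per minute.
Filling time = 1 ÷ (8/297) = 297/8 minutes.

297/8 minutes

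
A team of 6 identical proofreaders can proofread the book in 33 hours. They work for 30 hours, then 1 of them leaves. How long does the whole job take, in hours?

168/5 hours

One proofreader does 1/198 of the job per hour.
After 30 hours with 6 proofreaders, 10/11 is done (1/11 left).
With 5 proofreaders the rate is 5/198, so the rest takes 1/11 ÷ 5/198 = 18/5 hours.
Total = 30 + 18/5 = 168/5 hours.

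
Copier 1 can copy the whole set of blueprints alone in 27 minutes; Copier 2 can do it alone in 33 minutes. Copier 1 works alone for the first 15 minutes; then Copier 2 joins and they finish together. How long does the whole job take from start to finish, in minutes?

108/5 minutes

In 15 minutes Copier 1 does 15/27 = 5/9 of the job, leaving 4/9.
Copier 1 and Copier 2 together work at 20/297 per minute, so finishing takes 4/9 ÷ 20/297 = 33/5 minutes.
Total time = 15 + 33/5 = 108/5 minutes.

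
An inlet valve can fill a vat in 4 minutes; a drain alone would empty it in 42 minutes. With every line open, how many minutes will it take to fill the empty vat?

Net rate = 1/4 − 1/42 = (21 − 2)/84 = 19/84 per minute.
Filling time = 1 ÷ (19/84) = 84/19 minutes.

84/19 minutes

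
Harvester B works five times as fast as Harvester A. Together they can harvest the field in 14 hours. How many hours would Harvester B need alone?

84/5 hours

Let Harvester A's rate be r; then Harvester B's rate is 5r, so together (5 + 1)r = 6r = 1/14.
Thus r = 1/84 per hour.
Harvester A alone: 84 hours; Harvester B alone: 84/5 hours.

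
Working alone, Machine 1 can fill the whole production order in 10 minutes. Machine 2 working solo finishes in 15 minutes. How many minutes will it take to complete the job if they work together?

Combined rate: 1/10 + 1/15 = (3 + 2)/30 = 5/30 = 1/6 per minute.
Time = 1 ÷ (1/6) = 6 minutes.

6 minutes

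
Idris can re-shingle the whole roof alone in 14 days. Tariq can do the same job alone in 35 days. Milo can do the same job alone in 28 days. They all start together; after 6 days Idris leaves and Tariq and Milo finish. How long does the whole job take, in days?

In the first 6 days the combined rate is 19/140, so 57/70 of the job is done, leaving 13/70.
After Idris leaves the rate is 9/140 per day; the remaining 13/70 takes 26/9 days.
Total = 6 + 26/9 = 80/9 days.

80/9 days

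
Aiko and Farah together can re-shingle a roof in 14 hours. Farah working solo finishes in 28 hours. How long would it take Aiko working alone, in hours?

Combined rate is 1/14 per hour.
Known contribution: 1/28 per hour.
So Aiko's rate is 1/14 − 1/28 = 1/28, meaning 28 hours alone.

28 hours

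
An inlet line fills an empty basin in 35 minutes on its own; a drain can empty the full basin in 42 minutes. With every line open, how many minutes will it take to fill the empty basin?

Net rate = 1/35 − 1/42 = (6 − 5)/210 = 1/210 per minute.
Filling time = 1 ÷ (1/210) = 210 minutes.

210 minutes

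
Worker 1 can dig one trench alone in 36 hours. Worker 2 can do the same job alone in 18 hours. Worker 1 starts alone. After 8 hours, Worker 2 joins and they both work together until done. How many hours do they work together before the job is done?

28/3 hours

In the first 8 hours Worker 1 alone does 8/36 = 2/9 of the job, leaving 7/9.
Once everyone is working, combined rate: 1/36 + 1/18 = (1 + 2)/36 = 3/36 = 1/12 per hour.
Remaining 7/9 at 1/12 per hour takes 28/3 hours.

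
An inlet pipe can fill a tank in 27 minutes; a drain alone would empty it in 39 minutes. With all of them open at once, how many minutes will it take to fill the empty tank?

351/4 minutes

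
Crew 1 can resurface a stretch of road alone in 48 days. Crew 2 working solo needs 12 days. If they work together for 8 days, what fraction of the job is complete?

5/6

Combined rate: 1/48 + 1/12 = (1 + 4)/48 = 5/48 per day.
In 8 days they complete 8·5/48 = 5/6 of the job.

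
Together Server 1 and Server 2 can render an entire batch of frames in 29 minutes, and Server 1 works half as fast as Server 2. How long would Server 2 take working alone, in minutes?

Let Server 2's rate be r; then Server 1's rate is (1/2)r, so together (1/2 + 1)r = (3/2)r = 1/29.
Thus r = 2/87 per minute.
Server 2 alone: 87/2 minutes; Server 1 alone: 87 minutes.

87/2 minutes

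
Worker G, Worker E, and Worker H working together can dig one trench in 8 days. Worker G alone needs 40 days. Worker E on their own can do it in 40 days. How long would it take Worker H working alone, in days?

Combined rate is 1/8 per day.
Known contribution: 1/40 + 1/40 = (1 + 1)/40 = 2/40 = 1/20 per day.
So Worker H's rate is 1/8 − 1/20 = 3/40, meaning 40/3 days alone.

40/3 days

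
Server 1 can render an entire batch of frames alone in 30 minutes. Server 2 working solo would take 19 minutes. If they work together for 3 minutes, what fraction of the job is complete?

49/190

Combined rate: 1/30 + 1/19 = (19 + 30)/570 = 49/570 per minute.
In 3 minutes they complete 3·49/570 = 49/190 of the job.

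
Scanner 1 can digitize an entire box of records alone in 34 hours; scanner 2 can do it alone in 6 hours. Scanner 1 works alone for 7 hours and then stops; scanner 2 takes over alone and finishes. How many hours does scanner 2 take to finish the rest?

81/17 hours

In 7 hours scanner 1 does 7/34 of the job, leaving 27/34.
Scanner 2 works at 1/6 per hour, so finishing takes 27/34 ÷ 1/6 = 81/17 hours.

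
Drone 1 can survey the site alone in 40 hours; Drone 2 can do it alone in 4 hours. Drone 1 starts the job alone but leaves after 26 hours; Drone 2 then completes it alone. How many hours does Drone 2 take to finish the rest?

7/5 hours

In 26 hours Drone 1 does 26/40 = 13/20 of the job, leaving 7/20.
Drone 2 works at 1/4 per hour, so finishing takes 7/20 ÷ 1/4 = 7/5 hours.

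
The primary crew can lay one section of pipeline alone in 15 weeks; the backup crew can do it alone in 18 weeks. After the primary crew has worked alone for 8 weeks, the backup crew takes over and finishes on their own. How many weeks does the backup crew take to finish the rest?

In 8 weeks the primary crew does 8/15 of the job, leaving 7/15.
The backup crew works at 1/18 per week, so finishing takes 7/15 ÷ 1/18 = 42/5 weeks.

42/5 weeks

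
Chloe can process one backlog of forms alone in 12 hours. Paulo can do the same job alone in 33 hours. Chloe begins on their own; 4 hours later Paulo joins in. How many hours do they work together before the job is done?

88/15 hours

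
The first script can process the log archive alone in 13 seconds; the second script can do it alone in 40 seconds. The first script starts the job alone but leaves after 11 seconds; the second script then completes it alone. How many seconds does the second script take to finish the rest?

In 11 seconds the first script does 11/13 of the job, leaving 2/13.
The second script works at 1/40 per second, so finishing takes 2/13 ÷ 1/40 = 80/13 seconds.

80/13 seconds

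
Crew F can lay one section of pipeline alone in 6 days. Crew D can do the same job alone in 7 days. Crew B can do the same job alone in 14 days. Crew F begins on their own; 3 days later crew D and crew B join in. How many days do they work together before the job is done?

21/16 days

In the first 3 days crew F alone does 3/6 = 1/2 of the job, leaving 1/2.
Once everyone is working, combined rate: 1/6 + 1/7 + 1/14 = (7 + 6 + 3)/42 = 16/42 = 8/21 per day.
Remaining 1/2 at 8/21 per day takes 21/16 days.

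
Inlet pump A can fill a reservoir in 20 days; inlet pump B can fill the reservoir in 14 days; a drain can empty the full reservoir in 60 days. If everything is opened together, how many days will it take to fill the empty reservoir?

Net rate = 1/20 + 1/14 − 1/60 = (21 + 30 − 7)/420 = 44/420 = 11/105 per day.
Filling time = 1 ÷ (11/105) = 105/11 days.

105/11 days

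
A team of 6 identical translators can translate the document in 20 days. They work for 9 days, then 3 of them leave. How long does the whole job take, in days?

31 days

One translator does 1/120 of the job per day.
After 9 days with 6 translators, 9/20 is done (11/20 left).
With 3 translators the rate is 3/120 = 1/40, so the rest takes 11/20 ÷ 1/40 = 22 days.
Total = 9 + 22 = 31 days.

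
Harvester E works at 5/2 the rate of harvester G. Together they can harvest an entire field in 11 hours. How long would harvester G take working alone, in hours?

Let harvester G's rate be r; then harvester E's rate is (5/2)r, so together (5/2 + 1)r = (7/2)r = 1/11.
Thus r = 2/77 per hour.
Harvester G alone: 77/2 hours; harvester E alone: 77/5 hours.

77/2 hours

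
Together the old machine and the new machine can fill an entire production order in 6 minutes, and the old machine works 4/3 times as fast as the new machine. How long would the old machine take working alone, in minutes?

21/2 minutes

Let the new machine's rate be r; then the old machine's rate is (4/3)r, so together (4/3 + 1)r = (7/3)r = 1/6.
Thus r = 1/14 per minute.
The new machine alone: 14 minutes; the old machine alone: 21/2 minutes.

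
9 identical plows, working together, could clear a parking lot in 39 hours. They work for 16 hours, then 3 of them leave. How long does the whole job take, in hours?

101/2 hours

One plow does 1/351 of the job per hour.
After 16 hours with 9 plows, 16/39 is done (23/39 left).
With 6 plows the rate is 6/351 = 2/117, so the rest takes 23/39 ÷ 2/117 = 69/2 hours.
Total = 16 + 69/2 = 101/2 hours.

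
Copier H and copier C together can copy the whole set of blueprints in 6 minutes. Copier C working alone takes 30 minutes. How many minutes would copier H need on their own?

15/2 minutes

Combined rate is 1/6 per minute.
Known contribution: 1/30 per minute.
So copier H's rate is 1/6 − 1/30 = 2/15, meaning 15/2 minutes alone.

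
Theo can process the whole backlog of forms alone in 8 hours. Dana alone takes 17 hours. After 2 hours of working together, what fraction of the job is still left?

43/68

Combined rate: 1/8 + 1/17 = (17 + 8)/136 = 25/136 per hour.
In 2 hours they complete 2·25/136 = 25/68 of the job.
So 43/68 remains.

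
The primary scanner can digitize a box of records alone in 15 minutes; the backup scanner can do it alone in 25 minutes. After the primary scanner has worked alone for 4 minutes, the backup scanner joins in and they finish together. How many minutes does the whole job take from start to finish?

87/8 minutes

In 4 minutes the primary scanner does 4/15 of the job, leaving 11/15.
The primary scanner and the backup scanner together work at 8/75 per minute, so finishing takes 11/15 ÷ 8/75 = 55/8 minutes.
Total time = 4 + 55/8 = 87/8 minutes.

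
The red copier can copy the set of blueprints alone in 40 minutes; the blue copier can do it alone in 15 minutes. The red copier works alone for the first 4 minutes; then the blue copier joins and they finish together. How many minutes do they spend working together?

In 4 minutes the red copier does 4/40 = 1/10 of the job, leaving 9/10.
The red copier and the blue copier together work at 11/120 per minute, so finishing takes 9/10 ÷ 11/120 = 108/11 minutes.

108/11 minutes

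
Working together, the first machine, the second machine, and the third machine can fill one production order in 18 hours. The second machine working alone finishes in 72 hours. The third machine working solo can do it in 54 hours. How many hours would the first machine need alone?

Combined rate is 1/18 per hour.
Known contribution: 1/72 + 1/54 = (3 + 4)/216 = 7/216 per hour.
So the first machine's rate is 1/18 − 7/216 = 5/216, meaning 216/5 hours alone.

216/5 hours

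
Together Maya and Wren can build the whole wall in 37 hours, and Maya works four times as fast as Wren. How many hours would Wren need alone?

Let Wren's rate be r; then Maya's rate is 4r, so together (4 + 1)r = 5r = 1/37.
Thus r = 1/185 per hour.
Wren alone: 185 hours; Maya alone: 185/4 hours.

185 hours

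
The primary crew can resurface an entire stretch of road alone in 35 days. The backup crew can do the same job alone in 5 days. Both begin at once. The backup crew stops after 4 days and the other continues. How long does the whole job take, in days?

7 days

In the first 4 days the combined rate is 8/35, so 32/35 of the job is done, leaving 3/35.
After the backup crew leaves the rate is 1/35 per day; the remaining 3/35 takes 3 days.
Total = 4 + 3 = 7 days.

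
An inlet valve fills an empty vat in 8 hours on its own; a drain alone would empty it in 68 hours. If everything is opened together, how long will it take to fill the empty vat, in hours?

136/15 hours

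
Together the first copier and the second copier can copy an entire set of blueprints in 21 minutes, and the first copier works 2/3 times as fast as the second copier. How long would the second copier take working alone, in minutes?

35 minutes

Let the second copier's rate be r; then the first copier's rate is (2/3)r, so together (2/3 + 1)r = (5/3)r = 1/21.
Thus r = 1/35 per minute.
The second copier alone: 35 minutes; the first copier alone: 105/2 minutes.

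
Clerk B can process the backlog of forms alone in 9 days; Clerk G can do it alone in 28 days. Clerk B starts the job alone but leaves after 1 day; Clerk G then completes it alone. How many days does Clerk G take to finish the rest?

In 1 day Clerk B does 1/9 of the job, leaving 8/9.
Clerk G works at 1/28 per day, so finishing takes 8/9 ÷ 1/28 = 224/9 days.

224/9 days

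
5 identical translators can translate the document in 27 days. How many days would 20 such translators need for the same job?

27/4 days

Total work is 5·27 = 135 translator-days.
With 20 translators: 135/20 = 27/4 days.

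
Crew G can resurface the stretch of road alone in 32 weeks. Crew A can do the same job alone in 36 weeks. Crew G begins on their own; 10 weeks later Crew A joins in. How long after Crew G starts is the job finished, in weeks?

368/17 weeks

In the first 10 weeks Crew G alone does 10/32 = 5/16 of the job, leaving 11/16.
Once everyone is working, combined rate: 1/32 + 1/36 = (9 + 8)/288 = 17/288 per week.
Remaining 11/16 at 17/288 per week takes 198/17 weeks.
Total from the start = 10 + 198/17 = 368/17 weeks.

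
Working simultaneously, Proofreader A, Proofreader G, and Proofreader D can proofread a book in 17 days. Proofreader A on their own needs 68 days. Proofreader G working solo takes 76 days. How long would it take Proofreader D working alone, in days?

323/10 days

Combined rate is 1/17 per day.
Known contribution: 1/68 + 1/76 = (19 + 17)/1292 = 36/1292 = 9/323 per day.
So Proofreader D's rate is 1/17 − 9/323 = 10/323, meaning 323/10 days alone.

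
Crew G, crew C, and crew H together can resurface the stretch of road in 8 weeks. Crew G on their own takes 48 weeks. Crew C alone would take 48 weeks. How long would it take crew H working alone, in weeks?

12 weeks

Combined rate is 1/8 per week.
Known contribution: 1/48 + 1/48 = (1 + 1)/48 = 2/48 = 1/24 per week.
So crew H's rate is 1/8 − 1/24 = 1/12, meaning 12 weeks alone.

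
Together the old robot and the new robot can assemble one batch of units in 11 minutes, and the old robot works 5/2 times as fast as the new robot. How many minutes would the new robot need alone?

Let the new robot's rate be r; then the old robot's rate is (5/2)r, so together (5/2 + 1)r = (7/2)r = 1/11.
Thus r = 2/77 per minute.
The new robot alone: 77/2 minutes; the old robot alone: 77/5 minutes.

77/2 minutes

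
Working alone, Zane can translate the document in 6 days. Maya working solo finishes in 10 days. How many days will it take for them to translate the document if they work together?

With two workers the combined time is the product over the sum: 6·10/(6+10) = 60/16 = 15/4 days.

15/4 days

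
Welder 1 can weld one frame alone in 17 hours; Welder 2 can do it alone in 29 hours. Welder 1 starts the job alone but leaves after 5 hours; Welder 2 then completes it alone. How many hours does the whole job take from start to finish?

433/17 hours

In 5 hours Welder 1 does 5/17 of the job, leaving 12/17.
Welder 2 works at 1/29 per hour, so finishing takes 12/17 ÷ 1/29 = 348/17 hours.
Total time = 5 + 348/17 = 433/17 hours.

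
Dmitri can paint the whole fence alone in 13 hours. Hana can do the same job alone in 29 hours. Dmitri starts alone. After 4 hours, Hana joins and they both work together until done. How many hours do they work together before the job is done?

87/14 hours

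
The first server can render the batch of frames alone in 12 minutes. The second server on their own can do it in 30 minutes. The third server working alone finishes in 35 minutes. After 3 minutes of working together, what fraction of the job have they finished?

61/140

Combined rate: 1/12 + 1/30 + 1/35 = (35 + 14 + 12)/420 = 61/420 per minute.
In 3 minutes they complete 3·61/420 = 61/140 of the job.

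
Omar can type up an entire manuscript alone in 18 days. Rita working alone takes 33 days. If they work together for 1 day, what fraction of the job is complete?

17/198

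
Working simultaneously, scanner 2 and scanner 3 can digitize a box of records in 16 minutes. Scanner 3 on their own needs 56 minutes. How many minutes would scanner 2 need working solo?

112/5 minutes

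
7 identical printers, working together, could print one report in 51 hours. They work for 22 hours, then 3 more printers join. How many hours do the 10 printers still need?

203/10 hours

One printer does 1/357 of the job per hour.
After 22 hours with 7 printers, 22/51 is done (29/51 left).
With 10 printers the rate is 10/357, so the rest takes 29/51 ÷ 10/357 = 203/10 hours.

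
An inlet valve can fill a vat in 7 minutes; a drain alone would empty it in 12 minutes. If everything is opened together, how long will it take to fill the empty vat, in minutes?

84/5 minutes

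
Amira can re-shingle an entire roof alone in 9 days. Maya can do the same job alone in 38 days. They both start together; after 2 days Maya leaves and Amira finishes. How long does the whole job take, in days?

162/19 days

In the first 2 days the combined rate is 47/342, so 47/171 of the job is done, leaving 124/171.
After Maya leaves the rate is 1/9 per day; the remaining 124/171 takes 124/19 days.
Total = 2 + 124/19 = 162/19 days.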